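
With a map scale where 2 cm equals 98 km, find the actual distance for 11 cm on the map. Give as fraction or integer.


Map scale: 2 cm = 98 km
Measured distance on map = 11 cm
Set up proportion: 11 * 98 / 2
= 1078 / 2
= 539 km

539


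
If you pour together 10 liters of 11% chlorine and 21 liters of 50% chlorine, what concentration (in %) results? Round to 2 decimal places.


Solute in mixture 1 = 11% of 10 L = 10*11/100 = 11/10 L
Solute in mixture 2 = 50% of 21 L = 21*50/100 = 21/2 L
Total solute = 11/10 + 21/2 = 58/5 L
Total volume = 10 + 21 = 31 L
Final concentration = 58/5/31 * 100 = 37.42%

37.42


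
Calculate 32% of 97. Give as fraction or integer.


Compute 32% of 97
Convert percentage: 32% = 32/100
Multiply: 97 * 32/100
= 3104/100
= 776/25

776/25


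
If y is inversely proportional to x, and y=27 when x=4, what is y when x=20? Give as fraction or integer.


Inverse proportion: y = k/x
Find k: k = 4 * 27 = 108
Compute y at x=20: y = 108/20
y = 27/5

27/5


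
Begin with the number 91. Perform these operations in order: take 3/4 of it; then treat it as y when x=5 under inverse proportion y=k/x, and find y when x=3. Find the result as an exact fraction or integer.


Start with 91.
Step 1: Take 3/4: 91 * 3/4 = 273/4
Step 2: Inverse prop: k = (273/4)*5; new y = k/3 = 273/4*5/3 = 455/4
Final result = 455/4

455/4


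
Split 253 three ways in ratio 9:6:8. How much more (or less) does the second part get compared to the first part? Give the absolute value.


Total parts = 9 + 6 + 8 = 23
Value per part = 253 / 23 = 11
Shares: 9*11=99, 6*11=66, 8*11=88
Second share = 66, first share = 99
Difference = |66 - 99| = 33

33


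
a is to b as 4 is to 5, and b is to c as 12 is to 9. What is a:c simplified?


Given a:b = 4:5 and b:c = 12:9
Make b consistent. Multiply first ratio by 12: a:b = 48:60
Multiply second ratio by 5: b:c = 60:45
Now b = 60 in both, so a:b:c = 48:60:45
Therefore a:c = 48:45
Simplify by GCD: a:c = 16:15

16:15


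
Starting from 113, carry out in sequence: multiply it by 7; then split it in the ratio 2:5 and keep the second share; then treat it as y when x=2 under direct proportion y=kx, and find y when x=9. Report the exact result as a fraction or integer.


Start with 113.
Step 1: Multiply by 7: 113 * 7 = 791
Step 2: Split 2:5, second share = 791 * 5/7 = 565
Step 3: Direct prop: k = (565)/2; new y = k*9 = 565*9/2 = 5085/2
Final result = 5085/2

5085/2


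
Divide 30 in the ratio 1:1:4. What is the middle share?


Ratio = 1:1:4
Total parts = 1 + 1 + 4 = 6
Value per part = 30 / 6 = 5
First share = 1 * 5 = 5
Middle share = 1 * 5 = 5
Third share = 4 * 5 = 20

5


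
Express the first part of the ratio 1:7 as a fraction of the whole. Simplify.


Total parts = 1 + 7 = 8
First part fraction = 1/8
Simplify: 1/8 = 1/8

1/8


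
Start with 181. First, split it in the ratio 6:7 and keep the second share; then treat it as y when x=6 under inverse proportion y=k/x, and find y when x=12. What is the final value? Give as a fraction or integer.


Start with 181.
Step 1: Split 6:7, second share = 181 * 7/13 = 1267/13
Step 2: Inverse prop: k = (1267/13)*6; new y = k/12 = 1267/13*6/12 = 1267/26
Final result = 1267/26

1267/26


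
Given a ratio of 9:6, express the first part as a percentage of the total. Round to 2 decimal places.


Total parts = 9 + 6 = 15
First part fraction = 9/15
Percentage = (9/15) * 100
= 0.6 * 100
= 60.00%

60.00


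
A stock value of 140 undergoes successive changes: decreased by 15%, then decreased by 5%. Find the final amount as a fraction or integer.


Start: 140
Step 1: decrease by 15% => multiply by 85/100
  140 * 85/100 = 119
Step 2: decrease by 5% => multiply by 95/100
  119 * 95/100 = 2261/20
Final value = 2261/20

2261/20


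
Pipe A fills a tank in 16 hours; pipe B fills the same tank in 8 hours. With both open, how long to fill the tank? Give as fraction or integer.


Rate of A = 1/16 job per hour
Rate of B = 1/8 job per hour
Combined rate = 1/16 + 1/8
Find common denominator: (8 + 16)/(16*8) = 24/128
Combined rate = 3/16 job per hour
Time together = 1 / (3/16) = 16/3 hours

16/3


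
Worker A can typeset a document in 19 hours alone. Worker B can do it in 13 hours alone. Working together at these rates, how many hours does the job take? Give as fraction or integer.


Rate of A = 1/19 job per hour
Rate of B = 1/13 job per hour
Combined rate = 1/19 + 1/13
Find common denominator: (13 + 19)/(19*13) = 32/247
Combined rate = 32/247 job per hour
Time together = 1 / (32/247) = 247/32 hours

247/32


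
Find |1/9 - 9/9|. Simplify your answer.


Simplify: 1/9 = 1/9 and 9/9 = 1
Find common denominator: LCD = 9
Convert: 1/9 and 9/9
Difference = |1 - 9|/9 = 8/9
Simplified = 8/9

8/9


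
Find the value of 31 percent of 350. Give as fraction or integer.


Compute 31% of 350
Convert percentage: 31% = 31/100
Multiply: 350 * 31/100
= 10850/100
= 217/2

217/2


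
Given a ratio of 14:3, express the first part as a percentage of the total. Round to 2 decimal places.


Total parts = 14 + 3 = 17
First part fraction = 14/17
Percentage = (14/17) * 100
= 0.823529 * 100
= 82.35%

82.35


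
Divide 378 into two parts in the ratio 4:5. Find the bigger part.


Total parts = 4 + 5 = 9
Value per part = 378 / 9 = 42
First share = 4 * 42 = 168
Second share = 5 * 42 = 210
Larger share = 210

210


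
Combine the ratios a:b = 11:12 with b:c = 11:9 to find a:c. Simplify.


Given a:b = 11:12 and b:c = 11:9
Make b consistent. Multiply first ratio by 11: a:b = 121:132
Multiply second ratio by 12: b:c = 132:108
Now b = 132 in both, so a:b:c = 121:132:108
Therefore a:c = 121:108
Simplify by GCD: a:c = 121:108

121:108


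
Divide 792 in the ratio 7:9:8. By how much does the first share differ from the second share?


Total parts = 7 + 9 + 8 = 24
Value per part = 792 / 24 = 33
Shares: 7*33=231, 9*33=297, 8*33=264
First share = 231, second share = 297
Difference = |231 - 297| = 66

66


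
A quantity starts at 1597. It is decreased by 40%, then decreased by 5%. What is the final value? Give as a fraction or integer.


Start: 1597
Step 1: decrease by 40% => multiply by 60/100
  1597 * 60/100 = 4791/5
Step 2: decrease by 5% => multiply by 95/100
  4791/5 * 95/100 = 91029/100
Final value = 91029/100

91029/100


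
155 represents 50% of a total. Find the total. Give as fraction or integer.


Given: 155 is 50% of the whole
Set up: 155 = 50/100 * whole
whole = 155 * 100 / 50
whole = 15500 / 50
whole = 310

310


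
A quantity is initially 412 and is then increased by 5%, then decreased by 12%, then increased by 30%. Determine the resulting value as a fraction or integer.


Start: 412
Step 1: increase by 5% => multiply by 105/100
  412 * 105/100 = 2163/5
Step 2: decrease by 12% => multiply by 88/100
  2163/5 * 88/100 = 47586/125
Step 3: increase by 30% => multiply by 130/100
  47586/125 * 130/100 = 309309/625
Final value = 309309/625

309309/625


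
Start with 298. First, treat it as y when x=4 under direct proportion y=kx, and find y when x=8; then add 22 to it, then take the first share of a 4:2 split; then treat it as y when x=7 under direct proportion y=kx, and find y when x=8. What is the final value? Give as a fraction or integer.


Start with 298.
Step 1: Direct prop: k = (298)/4; new y = k*8 = 298*8/4 = 596
Step 2: Add 22: 596+22=618; split 4:2 first = 618*4/6 = 412
Step 3: Direct prop: k = (412)/7; new y = k*8 = 412*8/7 = 3296/7
Final result = 3296/7

3296/7


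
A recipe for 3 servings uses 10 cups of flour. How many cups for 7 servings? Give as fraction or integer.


Original: 10 cups for 3 servings
Target servings = 7
Scaling factor = 7/3
New amount = 10 * 7/3
= 70/3
= 70/3 cups

70/3


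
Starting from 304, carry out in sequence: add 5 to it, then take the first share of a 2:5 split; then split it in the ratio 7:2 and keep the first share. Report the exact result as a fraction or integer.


Start with 304.
Step 1: Add 5: 304+5=309; split 2:5 first = 309*2/7 = 618/7
Step 2: Split 7:2, first share = 618/7 * 7/9 = 206/3
Final result = 206/3

206/3


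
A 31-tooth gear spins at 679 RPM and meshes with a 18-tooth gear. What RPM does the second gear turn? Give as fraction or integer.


Gear ratio: teeth_A * RPM_A = teeth_B * RPM_B
31 * 679 = 18 * RPM_B
21049 = 18 * RPM_B
RPM_B = 21049 / 18
RPM_B = 21049/18

21049/18


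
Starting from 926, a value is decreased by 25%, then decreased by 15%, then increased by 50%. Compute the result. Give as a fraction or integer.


Start: 926
Step 1: decrease by 25% => multiply by 75/100
  926 * 75/100 = 1389/2
Step 2: decrease by 15% => multiply by 85/100
  1389/2 * 85/100 = 23613/40
Step 3: increase by 50% => multiply by 150/100
  23613/40 * 150/100 = 70839/80
Final value = 70839/80

70839/80


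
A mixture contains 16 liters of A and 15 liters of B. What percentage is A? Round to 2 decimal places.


Volume of A = 16 L
Volume of B = 15 L
Total volume = 16 + 15 = 31 L
Percentage of A = (16/31) * 100
= 51.61%

51.61


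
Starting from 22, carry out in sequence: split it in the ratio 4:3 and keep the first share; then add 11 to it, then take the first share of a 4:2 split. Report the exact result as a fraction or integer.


Start with 22.
Step 1: Split 4:3, first share = 22 * 4/7 = 88/7
Step 2: Add 11: 88/7+11=165/7; split 4:2 first = 165/7*4/6 = 110/7
Final result = 110/7

110/7


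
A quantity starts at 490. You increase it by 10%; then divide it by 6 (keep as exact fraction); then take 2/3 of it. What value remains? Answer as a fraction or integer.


Start with 490.
Step 1: Increase by 10%: 490 * 110/100 = 539
Step 2: Divide by 6: 539 / 6 = 539/6
Step 3: Take 2/3: 539/6 * 2/3 = 539/9
Final result = 539/9

539/9


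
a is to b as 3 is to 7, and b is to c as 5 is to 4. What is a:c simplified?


Given a:b = 3:7 and b:c = 5:4
Make b consistent. Multiply first ratio by 5: a:b = 15:35
Multiply second ratio by 7: b:c = 35:28
Now b = 35 in both, so a:b:c = 15:35:28
Therefore a:c = 15:28
Simplify by GCD: a:c = 15:28

15:28


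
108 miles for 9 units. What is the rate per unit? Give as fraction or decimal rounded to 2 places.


Total miles = 108
Number of units = 9
Unit rate = 108 / 9
= 12 miles per unit

12


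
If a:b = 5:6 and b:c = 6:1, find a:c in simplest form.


Given a:b = 5:6 and b:c = 6:1
Make b consistent. Multiply first ratio by 6: a:b = 30:36
Multiply second ratio by 6: b:c = 36:6
Now b = 36 in both, so a:b:c = 30:36:6
Therefore a:c = 30:6
Simplify by GCD: a:c = 5:1

5:1


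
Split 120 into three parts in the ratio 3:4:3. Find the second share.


Ratio = 3:4:3
Total parts = 3 + 4 + 3 = 10
Value per part = 120 / 10 = 12
First share = 3 * 12 = 36
Middle share = 4 * 12 = 48
Third share = 3 * 12 = 36

48


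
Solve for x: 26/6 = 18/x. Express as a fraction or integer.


Setting up: 26/6 = 18/x
Cross multiply: 26 * x = 6 * 18
26x = 108
x = 108/26
x = 54/13

54/13


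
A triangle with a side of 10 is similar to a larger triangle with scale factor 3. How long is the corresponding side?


Similar triangles have proportional sides
Scale factor = 3
Smaller side = 10
Corresponding larger side = 10 * 3
= 30

30


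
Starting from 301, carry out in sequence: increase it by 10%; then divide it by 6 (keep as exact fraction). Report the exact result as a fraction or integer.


Start with 301.
Step 1: Increase by 10%: 301 * 110/100 = 3311/10
Step 2: Divide by 6: 3311/10 / 6 = 3311/60
Final result = 3311/60

3311/60


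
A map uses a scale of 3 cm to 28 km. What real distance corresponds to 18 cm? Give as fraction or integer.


Map scale: 3 cm = 28 km
Measured distance on map = 18 cm
Set up proportion: 18 * 28 / 3
= 504 / 3
= 168 km

168


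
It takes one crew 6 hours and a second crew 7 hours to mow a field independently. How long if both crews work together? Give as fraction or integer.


Rate of A = 1/6 job per hour
Rate of B = 1/7 job per hour
Combined rate = 1/6 + 1/7
Find common denominator: (7 + 6)/(6*7) = 13/42
Combined rate = 13/42 job per hour
Time together = 1 / (13/42) = 42/13 hours

42/13


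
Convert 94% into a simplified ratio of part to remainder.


Part = 94%, Remainder = 6%
Ratio = 94:6
GCD(94, 6) = 2
Simplify: 47:3 = 47:3

47:3


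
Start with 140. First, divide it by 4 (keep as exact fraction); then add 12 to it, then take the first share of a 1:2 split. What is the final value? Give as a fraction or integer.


Start with 140.
Step 1: Divide by 4: 140 / 4 = 35
Step 2: Add 12: 35+12=47; split 1:2 first = 47*1/3 = 47/3
Final result = 47/3

47/3


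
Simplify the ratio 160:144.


Find GCD(160, 144)
GCD = 16
Divide both by 16: 160/16 = 10, 144/16 = 9
Simplified ratio = 10:9

10:9


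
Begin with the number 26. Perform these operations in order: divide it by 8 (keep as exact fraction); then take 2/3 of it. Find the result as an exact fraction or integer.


Start with 26.
Step 1: Divide by 8: 26 / 8 = 13/4
Step 2: Take 2/3: 13/4 * 2/3 = 13/6
Final result = 13/6

13/6


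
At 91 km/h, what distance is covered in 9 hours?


Using distance = speed * time
Speed = 91 km/h
Time = 9 hours
Distance = 91 * 9
= 819 km

819


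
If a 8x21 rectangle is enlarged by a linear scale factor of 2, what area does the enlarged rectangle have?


Original dimensions: 8 x 21
Enlargement factor = 2
New width = 8 * 2 = 16
New height = 21 * 2 = 42
New area = 16 * 42 = 672

672


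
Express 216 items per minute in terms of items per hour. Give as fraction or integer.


Converting from per minute to per hour
Rate = 216 items per minute
Multiply by 60: 216 * 60
= 12960 items per hour

12960


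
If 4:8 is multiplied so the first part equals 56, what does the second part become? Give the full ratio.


Original ratio: 4:8
First term target: 56
Scale factor = 56 / 4 = 14
Multiply second term: 8 * 14 = 112
Equivalent ratio = 56:112

56:112


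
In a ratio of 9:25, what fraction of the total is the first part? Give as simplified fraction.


Total parts = 9 + 25 = 34
First part fraction = 9/34
Simplify: 9/34 = 9/34

9/34


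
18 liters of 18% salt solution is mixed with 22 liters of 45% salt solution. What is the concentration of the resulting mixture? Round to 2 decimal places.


Solute in mixture 1 = 18% of 18 L = 18*18/100 = 81/25 L
Solute in mixture 2 = 45% of 22 L = 22*45/100 = 99/10 L
Total solute = 81/25 + 99/10 = 657/50 L
Total volume = 18 + 22 = 40 L
Final concentration = 657/50/40 * 100 = 32.85%

32.85


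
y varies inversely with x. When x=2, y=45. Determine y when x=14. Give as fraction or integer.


Inverse proportion: y = k/x
Find k: k = 2 * 45 = 90
Compute y at x=14: y = 90/14
y = 45/7

45/7


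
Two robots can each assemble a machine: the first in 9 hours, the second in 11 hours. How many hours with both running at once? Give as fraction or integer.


Rate of A = 1/9 job per hour
Rate of B = 1/11 job per hour
Combined rate = 1/9 + 1/11
Find common denominator: (11 + 9)/(9*11) = 20/99
Combined rate = 20/99 job per hour
Time together = 1 / (20/99) = 99/20 hours

99/20


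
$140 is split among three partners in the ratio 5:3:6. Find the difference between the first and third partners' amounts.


Total parts = 5 + 3 + 6 = 14
Value per part = 140 / 14 = 10
Shares: 5*10=50, 3*10=30, 6*10=60
First share = 50, third share = 60
Difference = |50 - 60| = 10

10


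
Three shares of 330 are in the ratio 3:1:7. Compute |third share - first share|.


Total parts = 3 + 1 + 7 = 11
Value per part = 330 / 11 = 30
Shares: 3*30=90, 1*30=30, 7*30=210
Third share = 210, first share = 90
Difference = |210 - 90| = 120

120


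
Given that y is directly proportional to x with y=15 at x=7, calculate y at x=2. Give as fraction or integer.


Direct proportion: y = kx
Find k: k = 15/7 = 15/7
Compute y at x=2: y = 15/7 * 2
y = 30/7

30/7


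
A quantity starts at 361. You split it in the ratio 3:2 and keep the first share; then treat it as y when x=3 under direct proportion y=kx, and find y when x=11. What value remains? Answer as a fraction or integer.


Start with 361.
Step 1: Split 3:2, first share = 361 * 3/5 = 1083/5
Step 2: Direct prop: k = (1083/5)/3; new y = k*11 = 1083/5*11/3 = 3971/5
Final result = 3971/5

3971/5


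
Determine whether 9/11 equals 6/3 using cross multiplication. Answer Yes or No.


Cross multiply to check 9/11 = 6/3
Left cross product: 9 * 3 = 27
Right cross product: 11 * 6 = 66
27 != 66
Not equal, so proportions differ => No

No


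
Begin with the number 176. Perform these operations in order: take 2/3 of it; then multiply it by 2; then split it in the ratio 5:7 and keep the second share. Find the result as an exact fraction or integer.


Start with 176.
Step 1: Take 2/3: 176 * 2/3 = 352/3
Step 2: Multiply by 2: 352/3 * 2 = 704/3
Step 3: Split 5:7, second share = 704/3 * 7/12 = 1232/9
Final result = 1232/9

1232/9


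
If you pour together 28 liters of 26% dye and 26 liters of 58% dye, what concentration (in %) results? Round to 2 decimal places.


Solute in mixture 1 = 26% of 28 L = 28*26/100 = 182/25 L
Solute in mixture 2 = 58% of 26 L = 26*58/100 = 377/25 L
Total solute = 182/25 + 377/25 = 559/25 L
Total volume = 28 + 26 = 54 L
Final concentration = 559/25/54 * 100 = 41.41%

41.41


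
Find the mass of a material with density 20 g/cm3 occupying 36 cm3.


Using mass = density * volume
Density = 20 g/cm3
Volume = 36 cm3
Mass = 20 * 36
= 720 g

720


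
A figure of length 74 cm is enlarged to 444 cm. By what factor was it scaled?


Original length = 74 cm
Scaled length = 444 cm
Scale factor = 444 / 74
= 6

6


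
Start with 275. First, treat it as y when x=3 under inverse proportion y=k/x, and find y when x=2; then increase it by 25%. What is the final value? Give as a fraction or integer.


Start with 275.
Step 1: Inverse prop: k = (275)*3; new y = k/2 = 275*3/2 = 825/2
Step 2: Increase by 25%: 825/2 * 125/100 = 4125/8
Final result = 4125/8

4125/8


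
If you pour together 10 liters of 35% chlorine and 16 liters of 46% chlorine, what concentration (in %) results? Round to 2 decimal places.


Solute in mixture 1 = 35% of 10 L = 10*35/100 = 7/2 L
Solute in mixture 2 = 46% of 16 L = 16*46/100 = 184/25 L
Total solute = 7/2 + 184/25 = 543/50 L
Total volume = 10 + 16 = 26 L
Final concentration = 543/50/26 * 100 = 41.77%

41.77


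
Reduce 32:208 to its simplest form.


Find GCD(32, 208)
GCD = 16
Divide both by 16: 32/16 = 2, 208/16 = 13
Simplified ratio = 2:13

2:13


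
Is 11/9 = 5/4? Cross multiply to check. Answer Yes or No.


Cross multiply to check 11/9 = 5/4
Left cross product: 11 * 4 = 44
Right cross product: 9 * 5 = 45
44 != 45
Not equal, so proportions differ => No

No


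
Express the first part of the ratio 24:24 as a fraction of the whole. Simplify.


Total parts = 24 + 24 = 48
First part fraction = 24/48
Simplify: 24/48 = 1/2

1/2


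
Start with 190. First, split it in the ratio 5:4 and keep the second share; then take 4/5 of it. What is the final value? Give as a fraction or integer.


Start with 190.
Step 1: Split 5:4, second share = 190 * 4/9 = 760/9
Step 2: Take 4/5: 760/9 * 4/5 = 608/9
Final result = 608/9

608/9


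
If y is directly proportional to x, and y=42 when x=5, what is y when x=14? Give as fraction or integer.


Direct proportion: y = kx
Find k: k = 42/5 = 42/5
Compute y at x=14: y = 42/5 * 14
y = 588/5

588/5


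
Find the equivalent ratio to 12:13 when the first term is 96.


Original ratio: 12:13
First term target: 96
Scale factor = 96 / 12 = 8
Multiply second term: 13 * 8 = 104
Equivalent ratio = 96:104

96:104


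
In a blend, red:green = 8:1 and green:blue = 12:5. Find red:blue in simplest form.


Given a:b = 8:1 and b:c = 12:5
Make b consistent. Multiply first ratio by 12: a:b = 96:12
Multiply second ratio by 1: b:c = 12:5
Now b = 12 in both, so a:b:c = 96:12:5
Therefore a:c = 96:5
Simplify by GCD: a:c = 96:5

96:5


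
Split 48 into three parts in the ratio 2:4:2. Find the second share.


Ratio = 2:4:2
Total parts = 2 + 4 + 2 = 8
Value per part = 48 / 8 = 6
First share = 2 * 6 = 12
Middle share = 4 * 6 = 24
Third share = 2 * 6 = 12

24


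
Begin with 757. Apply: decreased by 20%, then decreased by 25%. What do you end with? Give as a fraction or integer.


Start: 757
Step 1: decrease by 20% => multiply by 80/100
  757 * 80/100 = 3028/5
Step 2: decrease by 25% => multiply by 75/100
  3028/5 * 75/100 = 2271/5
Final value = 2271/5

2271/5


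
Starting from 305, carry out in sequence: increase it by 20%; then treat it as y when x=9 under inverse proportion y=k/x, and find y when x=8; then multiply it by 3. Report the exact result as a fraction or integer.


Start with 305.
Step 1: Increase by 20%: 305 * 120/100 = 366
Step 2: Inverse prop: k = (366)*9; new y = k/8 = 366*9/8 = 1647/4
Step 3: Multiply by 3: 1647/4 * 3 = 4941/4
Final result = 4941/4

4941/4


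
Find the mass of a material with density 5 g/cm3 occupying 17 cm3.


Using mass = density * volume
Density = 5 g/cm3
Volume = 17 cm3
Mass = 5 * 17
= 85 g

85


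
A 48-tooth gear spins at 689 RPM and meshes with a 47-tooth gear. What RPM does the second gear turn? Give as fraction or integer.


Gear ratio: teeth_A * RPM_A = teeth_B * RPM_B
48 * 689 = 47 * RPM_B
33072 = 47 * RPM_B
RPM_B = 33072 / 47
RPM_B = 33072/47

33072/47


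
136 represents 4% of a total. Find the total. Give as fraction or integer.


Given: 136 is 4% of the whole
Set up: 136 = 4/100 * whole
whole = 136 * 100 / 4
whole = 13600 / 4
whole = 3400

3400


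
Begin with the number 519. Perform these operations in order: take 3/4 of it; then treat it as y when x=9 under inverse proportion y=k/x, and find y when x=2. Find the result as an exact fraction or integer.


Start with 519.
Step 1: Take 3/4: 519 * 3/4 = 1557/4
Step 2: Inverse prop: k = (1557/4)*9; new y = k/2 = 1557/4*9/2 = 14013/8
Final result = 14013/8

14013/8


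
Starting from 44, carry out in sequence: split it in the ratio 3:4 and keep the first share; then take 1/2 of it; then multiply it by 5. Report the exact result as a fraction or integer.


Start with 44.
Step 1: Split 3:4, first share = 44 * 3/7 = 132/7
Step 2: Take 1/2: 132/7 * 1/2 = 66/7
Step 3: Multiply by 5: 66/7 * 5 = 330/7
Final result = 330/7

330/7


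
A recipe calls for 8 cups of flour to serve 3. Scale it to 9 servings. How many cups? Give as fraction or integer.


Original: 8 cups for 3 servings
Target servings = 9
Scaling factor = 9/3
New amount = 8 * 9/3
= 72/3
= 24 cups

24


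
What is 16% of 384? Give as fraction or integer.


Compute 16% of 384
Convert percentage: 16% = 16/100
Multiply: 384 * 16/100
= 6144/100
= 1536/25

1536/25


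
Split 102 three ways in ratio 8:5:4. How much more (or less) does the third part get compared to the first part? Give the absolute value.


Total parts = 8 + 5 + 4 = 17
Value per part = 102 / 17 = 6
Shares: 8*6=48, 5*6=30, 4*6=24
Third share = 24, first share = 48
Difference = |24 - 48| = 24

24


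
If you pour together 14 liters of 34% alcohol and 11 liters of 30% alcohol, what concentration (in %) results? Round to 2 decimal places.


Solute in mixture 1 = 34% of 14 L = 14*34/100 = 119/25 L
Solute in mixture 2 = 30% of 11 L = 11*30/100 = 33/10 L
Total solute = 119/25 + 33/10 = 403/50 L
Total volume = 14 + 11 = 25 L
Final concentration = 403/50/25 * 100 = 32.24%

32.24


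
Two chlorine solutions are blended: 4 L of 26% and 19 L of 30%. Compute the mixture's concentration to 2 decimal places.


Solute in mixture 1 = 26% of 4 L = 4*26/100 = 26/25 L
Solute in mixture 2 = 30% of 19 L = 19*30/100 = 57/10 L
Total solute = 26/25 + 57/10 = 337/50 L
Total volume = 4 + 19 = 23 L
Final concentration = 337/50/23 * 100 = 29.30%

29.30


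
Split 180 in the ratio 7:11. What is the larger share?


Total parts = 7 + 11 = 18
Value per part = 180 / 18 = 10
First share = 7 * 10 = 70
Second share = 11 * 10 = 110
Larger share = 110

110


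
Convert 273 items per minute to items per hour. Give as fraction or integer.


Converting from per minute to per hour
Rate = 273 items per minute
Multiply by 60: 273 * 60
= 16380 items per hour

16380


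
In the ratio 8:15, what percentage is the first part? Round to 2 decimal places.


Total parts = 8 + 15 = 23
First part fraction = 8/23
Percentage = (8/23) * 100
= 0.347826 * 100
= 34.78%

34.78


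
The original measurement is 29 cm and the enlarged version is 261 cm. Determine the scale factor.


Original length = 29 cm
Scaled length = 261 cm
Scale factor = 261 / 29
= 9

9


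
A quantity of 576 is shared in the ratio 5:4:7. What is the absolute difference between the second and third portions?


Total parts = 5 + 4 + 7 = 16
Value per part = 576 / 16 = 36
Shares: 5*36=180, 4*36=144, 7*36=252
Second share = 144, third share = 252
Difference = |144 - 252| = 108

108


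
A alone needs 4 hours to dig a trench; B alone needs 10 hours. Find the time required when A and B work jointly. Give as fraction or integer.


Rate of A = 1/4 job per hour
Rate of B = 1/10 job per hour
Combined rate = 1/4 + 1/10
Find common denominator: (10 + 4)/(4*10) = 14/40
Combined rate = 7/20 job per hour
Time together = 1 / (7/20) = 20/7 hours

20/7


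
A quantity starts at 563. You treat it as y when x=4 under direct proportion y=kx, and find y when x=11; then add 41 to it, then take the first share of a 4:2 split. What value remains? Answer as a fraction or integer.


Start with 563.
Step 1: Direct prop: k = (563)/4; new y = k*11 = 563*11/4 = 6193/4
Step 2: Add 41: 6193/4+41=6357/4; split 4:2 first = 6357/4*4/6 = 2119/2
Final result = 2119/2

2119/2


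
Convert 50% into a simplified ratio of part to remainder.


Part = 50%, Remainder = 50%
Ratio = 50:50
GCD(50, 50) = 50
Simplify: 1:1 = 1:1

1:1


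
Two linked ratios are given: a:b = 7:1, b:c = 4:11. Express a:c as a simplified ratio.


Given a:b = 7:1 and b:c = 4:11
Make b consistent. Multiply first ratio by 4: a:b = 28:4
Multiply second ratio by 1: b:c = 4:11
Now b = 4 in both, so a:b:c = 28:4:11
Therefore a:c = 28:11
Simplify by GCD: a:c = 28:11

28:11


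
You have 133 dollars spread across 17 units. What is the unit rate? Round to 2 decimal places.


Total dollars = 133
Number of units = 17
Unit rate = 133 / 17
= 7.82 dollars per unit

7.82


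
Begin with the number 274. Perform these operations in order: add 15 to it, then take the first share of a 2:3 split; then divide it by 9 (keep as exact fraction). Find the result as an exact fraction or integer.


Start with 274.
Step 1: Add 15: 274+15=289; split 2:3 first = 289*2/5 = 578/5
Step 2: Divide by 9: 578/5 / 9 = 578/45
Final result = 578/45

578/45


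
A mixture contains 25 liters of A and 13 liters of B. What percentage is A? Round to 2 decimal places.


Volume of A = 25 L
Volume of B = 13 L
Total volume = 25 + 13 = 38 L
Percentage of A = (25/38) * 100
= 65.79%

65.79


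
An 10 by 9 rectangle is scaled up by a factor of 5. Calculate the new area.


Original dimensions: 10 x 9
Enlargement factor = 5
New width = 10 * 5 = 50
New height = 9 * 5 = 45
New area = 50 * 45 = 2250

2250


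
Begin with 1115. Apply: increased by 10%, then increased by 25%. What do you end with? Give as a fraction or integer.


Start: 1115
Step 1: increase by 10% => multiply by 110/100
  1115 * 110/100 = 2453/2
Step 2: increase by 25% => multiply by 125/100
  2453/2 * 125/100 = 12265/8
Final value = 12265/8

12265/8


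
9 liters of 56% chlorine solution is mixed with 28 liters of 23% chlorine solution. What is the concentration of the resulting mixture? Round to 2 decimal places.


Solute in mixture 1 = 56% of 9 L = 9*56/100 = 126/25 L
Solute in mixture 2 = 23% of 28 L = 28*23/100 = 161/25 L
Total solute = 126/25 + 161/25 = 287/25 L
Total volume = 9 + 28 = 37 L
Final concentration = 287/25/37 * 100 = 31.03%

31.03


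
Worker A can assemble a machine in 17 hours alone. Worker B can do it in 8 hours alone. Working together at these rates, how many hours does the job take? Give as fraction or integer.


Rate of A = 1/17 job per hour
Rate of B = 1/8 job per hour
Combined rate = 1/17 + 1/8
Find common denominator: (8 + 17)/(17*8) = 25/136
Combined rate = 25/136 job per hour
Time together = 1 / (25/136) = 136/25 hours

136/25


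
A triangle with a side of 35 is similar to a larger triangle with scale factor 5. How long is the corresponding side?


Similar triangles have proportional sides
Scale factor = 5
Smaller side = 35
Corresponding larger side = 35 * 5
= 175

175


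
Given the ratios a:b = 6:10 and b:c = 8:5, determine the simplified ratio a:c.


Given a:b = 6:10 and b:c = 8:5
Make b consistent. Multiply first ratio by 8: a:b = 48:80
Multiply second ratio by 10: b:c = 80:50
Now b = 80 in both, so a:b:c = 48:80:50
Therefore a:c = 48:50
Simplify by GCD: a:c = 24:25

24:25


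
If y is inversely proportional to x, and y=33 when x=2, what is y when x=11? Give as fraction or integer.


Inverse proportion: y = k/x
Find k: k = 2 * 33 = 66
Compute y at x=11: y = 66/11
y = 6

6


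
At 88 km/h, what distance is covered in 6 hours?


Using distance = speed * time
Speed = 88 km/h
Time = 6 hours
Distance = 88 * 6
= 528 km

528


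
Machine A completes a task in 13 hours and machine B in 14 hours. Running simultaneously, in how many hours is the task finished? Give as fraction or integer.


Rate of A = 1/13 job per hour
Rate of B = 1/14 job per hour
Combined rate = 1/13 + 1/14
Find common denominator: (14 + 13)/(13*14) = 27/182
Combined rate = 27/182 job per hour
Time together = 1 / (27/182) = 182/27 hours

182/27


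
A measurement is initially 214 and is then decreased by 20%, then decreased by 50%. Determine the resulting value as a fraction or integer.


Start: 214
Step 1: decrease by 20% => multiply by 80/100
  214 * 80/100 = 856/5
Step 2: decrease by 50% => multiply by 50/100
  856/5 * 50/100 = 428/5
Final value = 428/5

428/5


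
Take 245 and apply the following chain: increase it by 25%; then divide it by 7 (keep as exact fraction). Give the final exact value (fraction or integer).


Start with 245.
Step 1: Increase by 25%: 245 * 125/100 = 1225/4
Step 2: Divide by 7: 1225/4 / 7 = 175/4
Final result = 175/4

175/4


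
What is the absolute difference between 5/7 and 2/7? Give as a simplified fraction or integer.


Simplify: 5/7 = 5/7 and 2/7 = 2/7
Find common denominator: LCD = 7
Convert: 5/7 and 2/7
Difference = |5 - 2|/7 = 3/7
Simplified = 3/7

3/7


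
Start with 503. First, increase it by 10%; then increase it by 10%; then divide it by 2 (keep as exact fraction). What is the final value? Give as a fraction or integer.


Start with 503.
Step 1: Increase by 10%: 503 * 110/100 = 5533/10
Step 2: Increase by 10%: 5533/10 * 110/100 = 60863/100
Step 3: Divide by 2: 60863/100 / 2 = 60863/200
Final result = 60863/200

60863/200


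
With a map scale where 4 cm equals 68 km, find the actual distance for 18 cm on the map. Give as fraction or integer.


Map scale: 4 cm = 68 km
Measured distance on map = 18 cm
Set up proportion: 18 * 68 / 4
= 1224 / 4
= 306 km

306


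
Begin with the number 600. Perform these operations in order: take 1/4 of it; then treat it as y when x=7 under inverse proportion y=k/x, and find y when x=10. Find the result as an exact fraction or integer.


Start with 600.
Step 1: Take 1/4: 600 * 1/4 = 150
Step 2: Inverse prop: k = (150)*7; new y = k/10 = 150*7/10 = 105
Final result = 105

105


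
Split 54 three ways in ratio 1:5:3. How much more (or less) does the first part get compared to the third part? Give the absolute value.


Total parts = 1 + 5 + 3 = 9
Value per part = 54 / 9 = 6
Shares: 1*6=6, 5*6=30, 3*6=18
First share = 6, third share = 18
Difference = |6 - 18| = 12

12


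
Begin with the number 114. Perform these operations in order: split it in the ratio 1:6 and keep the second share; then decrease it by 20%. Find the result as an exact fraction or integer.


Start with 114.
Step 1: Split 1:6, second share = 114 * 6/7 = 684/7
Step 2: Decrease by 20%: 684/7 * 80/100 = 2736/35
Final result = 2736/35

2736/35


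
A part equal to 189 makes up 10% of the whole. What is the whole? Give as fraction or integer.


Given: 189 is 10% of the whole
Set up: 189 = 10/100 * whole
whole = 189 * 100 / 10
whole = 18900 / 10
whole = 1890

1890


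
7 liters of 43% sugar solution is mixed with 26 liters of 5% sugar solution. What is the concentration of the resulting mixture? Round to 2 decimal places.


Solute in mixture 1 = 43% of 7 L = 7*43/100 = 301/100 L
Solute in mixture 2 = 5% of 26 L = 26*5/100 = 13/10 L
Total solute = 301/100 + 13/10 = 431/100 L
Total volume = 7 + 26 = 33 L
Final concentration = 431/100/33 * 100 = 13.06%

13.06


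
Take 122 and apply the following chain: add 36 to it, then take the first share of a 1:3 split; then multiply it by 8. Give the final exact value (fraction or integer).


Start with 122.
Step 1: Add 36: 122+36=158; split 1:3 first = 158*1/4 = 79/2
Step 2: Multiply by 8: 79/2 * 8 = 316
Final result = 316

316


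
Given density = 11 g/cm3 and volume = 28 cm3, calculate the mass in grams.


Using mass = density * volume
Density = 11 g/cm3
Volume = 28 cm3
Mass = 11 * 28
= 308 g

308


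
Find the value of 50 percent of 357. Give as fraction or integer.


Compute 50% of 357
Convert percentage: 50% = 50/100
Multiply: 357 * 50/100
= 17850/100
= 357/2

357/2


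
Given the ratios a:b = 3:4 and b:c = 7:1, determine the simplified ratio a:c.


Given a:b = 3:4 and b:c = 7:1
Make b consistent. Multiply first ratio by 7: a:b = 21:28
Multiply second ratio by 4: b:c = 28:4
Now b = 28 in both, so a:b:c = 21:28:4
Therefore a:c = 21:4
Simplify by GCD: a:c = 21:4

21:4


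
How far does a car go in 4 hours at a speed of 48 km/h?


Using distance = speed * time
Speed = 48 km/h
Time = 4 hours
Distance = 48 * 4
= 192 km

192


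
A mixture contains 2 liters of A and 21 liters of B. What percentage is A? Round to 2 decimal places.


Volume of A = 2 L
Volume of B = 21 L
Total volume = 2 + 21 = 23 L
Percentage of A = (2/23) * 100
= 8.70%

8.70


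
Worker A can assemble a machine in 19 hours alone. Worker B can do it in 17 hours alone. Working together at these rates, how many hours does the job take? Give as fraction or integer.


Rate of A = 1/19 job per hour
Rate of B = 1/17 job per hour
Combined rate = 1/19 + 1/17
Find common denominator: (17 + 19)/(19*17) = 36/323
Combined rate = 36/323 job per hour
Time together = 1 / (36/323) = 323/36 hours

323/36


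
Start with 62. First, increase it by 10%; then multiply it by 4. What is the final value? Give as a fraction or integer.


Start with 62.
Step 1: Increase by 10%: 62 * 110/100 = 341/5
Step 2: Multiply by 4: 341/5 * 4 = 1364/5
Final result = 1364/5

1364/5


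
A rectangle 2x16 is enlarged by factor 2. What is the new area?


Original dimensions: 2 x 16
Enlargement factor = 2
New width = 2 * 2 = 4
New height = 16 * 2 = 32
New area = 4 * 32 = 128

128


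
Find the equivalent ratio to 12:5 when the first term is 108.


Original ratio: 12:5
First term target: 108
Scale factor = 108 / 12 = 9
Multiply second term: 5 * 9 = 45
Equivalent ratio = 108:45

108:45


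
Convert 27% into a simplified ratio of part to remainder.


Part = 27%, Remainder = 73%
Ratio = 27:73
GCD(27, 73) = 1
Simplify: 27:73 = 27:73

27:73


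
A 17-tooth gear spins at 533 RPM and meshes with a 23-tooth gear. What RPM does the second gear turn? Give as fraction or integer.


Gear ratio: teeth_A * RPM_A = teeth_B * RPM_B
17 * 533 = 23 * RPM_B
9061 = 23 * RPM_B
RPM_B = 9061 / 23
RPM_B = 9061/23

9061/23


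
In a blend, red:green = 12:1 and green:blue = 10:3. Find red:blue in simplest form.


Given a:b = 12:1 and b:c = 10:3
Make b consistent. Multiply first ratio by 10: a:b = 120:10
Multiply second ratio by 1: b:c = 10:3
Now b = 10 in both, so a:b:c = 120:10:3
Therefore a:c = 120:3
Simplify by GCD: a:c = 40:1

40:1


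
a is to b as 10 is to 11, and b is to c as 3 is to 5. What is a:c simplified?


Given a:b = 10:11 and b:c = 3:5
Make b consistent. Multiply first ratio by 3: a:b = 30:33
Multiply second ratio by 11: b:c = 33:55
Now b = 33 in both, so a:b:c = 30:33:55
Therefore a:c = 30:55
Simplify by GCD: a:c = 6:11

6:11


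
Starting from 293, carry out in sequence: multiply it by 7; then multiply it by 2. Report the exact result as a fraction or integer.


Start with 293.
Step 1: Multiply by 7: 293 * 7 = 2051
Step 2: Multiply by 2: 2051 * 2 = 4102
Final result = 4102

4102


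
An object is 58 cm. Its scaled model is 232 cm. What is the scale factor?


Original length = 58 cm
Scaled length = 232 cm
Scale factor = 232 / 58
= 4

4


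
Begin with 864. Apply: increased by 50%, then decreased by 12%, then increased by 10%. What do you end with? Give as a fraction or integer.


Start: 864
Step 1: increase by 50% => multiply by 150/100
  864 * 150/100 = 1296
Step 2: decrease by 12% => multiply by 88/100
  1296 * 88/100 = 28512/25
Step 3: increase by 10% => multiply by 110/100
  28512/25 * 110/100 = 156816/125
Final value = 156816/125

156816/125


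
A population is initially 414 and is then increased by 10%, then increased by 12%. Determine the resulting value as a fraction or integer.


Start: 414
Step 1: increase by 10% => multiply by 110/100
  414 * 110/100 = 2277/5
Step 2: increase by 12% => multiply by 112/100
  2277/5 * 112/100 = 63756/125
Final value = 63756/125

63756/125


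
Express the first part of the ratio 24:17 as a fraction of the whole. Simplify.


Total parts = 24 + 17 = 41
First part fraction = 24/41
Simplify: 24/41 = 24/41

24/41


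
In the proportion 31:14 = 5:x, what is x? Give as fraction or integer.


Setting up: 31/14 = 5/x
Cross multiply: 31 * x = 14 * 5
31x = 70
x = 70/31
x = 70/31

70/31


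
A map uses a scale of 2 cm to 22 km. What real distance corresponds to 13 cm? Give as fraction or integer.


Map scale: 2 cm = 22 km
Measured distance on map = 13 cm
Set up proportion: 13 * 22 / 2
= 286 / 2
= 143 km

143


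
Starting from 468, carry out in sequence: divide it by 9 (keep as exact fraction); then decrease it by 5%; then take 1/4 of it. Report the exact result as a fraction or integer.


Start with 468.
Step 1: Divide by 9: 468 / 9 = 52
Step 2: Decrease by 5%: 52 * 95/100 = 247/5
Step 3: Take 1/4: 247/5 * 1/4 = 247/20
Final result = 247/20

247/20


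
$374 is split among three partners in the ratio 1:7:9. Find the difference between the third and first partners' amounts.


Total parts = 1 + 7 + 9 = 17
Value per part = 374 / 17 = 22
Shares: 1*22=22, 7*22=154, 9*22=198
Third share = 198, first share = 22
Difference = |198 - 22| = 176

176


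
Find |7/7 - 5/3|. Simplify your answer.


Simplify: 7/7 = 1 and 5/3 = 5/3
Find common denominator: LCD = 3
Convert: 3/3 and 5/3
Difference = |3 - 5|/3 = 2/3
Simplified = 2/3

2/3


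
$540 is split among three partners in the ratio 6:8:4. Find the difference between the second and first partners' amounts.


Total parts = 6 + 8 + 4 = 18
Value per part = 540 / 18 = 30
Shares: 6*30=180, 8*30=240, 4*30=120
Second share = 240, first share = 180
Difference = |240 - 180| = 60

60


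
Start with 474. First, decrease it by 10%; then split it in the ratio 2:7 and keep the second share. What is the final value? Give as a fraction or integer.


Start with 474.
Step 1: Decrease by 10%: 474 * 90/100 = 2133/5
Step 2: Split 2:7, second share = 2133/5 * 7/9 = 1659/5
Final result = 1659/5

1659/5


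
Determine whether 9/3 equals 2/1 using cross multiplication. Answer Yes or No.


Cross multiply to check 9/3 = 2/1
Left cross product: 9 * 1 = 9
Right cross product: 3 * 2 = 6
9 != 6
Not equal, so proportions differ => No

No
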